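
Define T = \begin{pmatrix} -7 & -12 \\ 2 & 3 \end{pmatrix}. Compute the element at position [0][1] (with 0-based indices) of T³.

-156

Characteristic polynomial: r^2 + 4r + 3 = (r + 1)(r + 3), so the eigenvalues are -3, -1.
r=-3: eigenvector (-3, 1).
r=-1: eigenvector (-2, 1).
P = [[-3, -2], [1, 1]], D = diag(-3, -1), P⁻¹ = [[-1, -2], [1, 3]].
T³ = P·diag(-27, -1)·P⁻¹ = [[-79, -156], [26, 51]].
The requested entry is -156.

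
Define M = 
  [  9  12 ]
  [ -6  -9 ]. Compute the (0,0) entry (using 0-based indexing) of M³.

Characteristic polynomial: λ^2 - 9 = (λ - 3)(λ + 3), so the eigenvalues are -3, 3.
λ=3: eigenvector (2, -1).
λ=-3: eigenvector (-1, 1).
P = [[2, -1], [-1, 1]], D = diag(3, -3), P⁻¹ = [[1, 1], [1, 2]].
M³ = P·diag(27, -27)·P⁻¹ = [[81, 108], [-54, -81]].
The requested entry is 81.

81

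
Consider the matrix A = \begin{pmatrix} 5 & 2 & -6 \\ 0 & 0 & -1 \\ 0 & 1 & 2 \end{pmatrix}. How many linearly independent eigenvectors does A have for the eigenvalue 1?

1

A − 1I = [[4, 2, -6], [0, -1, -1], [0, 1, 1]].
This matrix has rank 2, so its null space has dimension 3 − 2 = 1.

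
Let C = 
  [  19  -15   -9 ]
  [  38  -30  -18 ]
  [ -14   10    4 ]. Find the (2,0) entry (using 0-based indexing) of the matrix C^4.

1282

Characteristic polynomial: s^3 + 7s^2 + 10s = s(s + 2)(s + 5), so the eigenvalues are -5, -2, 0.
s=-5: eigenvector (3, 6, -2).
s=0: eigenvector (-3, -5, 2).
s=-2: eigenvector (-1, -2, 1).
P = [[3, -3, -1], [6, -5, -2], [-2, 2, 1]], D = diag(-5, 0, -2), P⁻¹ = [[-1, 1, 1], [-2, 1, 0], [2, 0, 3]].
C⁴ = P·diag(625, 0, 16)·P⁻¹ = [[-1907, 1875, 1827], [-3814, 3750, 3654], [1282, -1250, -1202]].
The requested entry is 1282.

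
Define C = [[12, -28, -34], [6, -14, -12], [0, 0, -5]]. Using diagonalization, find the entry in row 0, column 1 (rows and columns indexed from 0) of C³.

-112

Characteristic polynomial: r^3 + 7r^2 + 10r = r(r + 2)(r + 5), so the eigenvalues are -5, -2, 0.
r=0: eigenvector (7, 3, 0).
r=-2: eigenvector (2, 1, 0).
r=-5: eigenvector (2, 0, 1).
P = [[7, 2, 2], [3, 1, 0], [0, 0, 1]], D = diag(0, -2, -5), P⁻¹ = [[1, -2, -2], [-3, 7, 6], [0, 0, 1]].
C³ = P·diag(0, -8, -125)·P⁻¹ = [[48, -112, -346], [24, -56, -48], [0, 0, -125]].
The requested entry is -112.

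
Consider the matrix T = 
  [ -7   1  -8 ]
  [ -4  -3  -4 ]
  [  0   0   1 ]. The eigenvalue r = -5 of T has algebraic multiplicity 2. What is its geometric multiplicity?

1

T + 5I = [[-2, 1, -8], [-4, 2, -4], [0, 0, 6]].
This matrix has rank 2, so its null space has dimension 3 − 2 = 1.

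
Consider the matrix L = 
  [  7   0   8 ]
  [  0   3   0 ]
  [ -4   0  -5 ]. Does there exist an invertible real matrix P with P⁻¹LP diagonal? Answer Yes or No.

Characteristic polynomial: p(λ) = λ^3 - 5λ^2 + 3λ + 9 = (λ - 3)^2(λ + 1).
λ = 3 has algebraic multiplicity 2; rank(L − 3I) = 1, so geometric multiplicity = 2.
Every eigenvalue has geometric = algebraic multiplicity, so L is diagonalizable.

Yes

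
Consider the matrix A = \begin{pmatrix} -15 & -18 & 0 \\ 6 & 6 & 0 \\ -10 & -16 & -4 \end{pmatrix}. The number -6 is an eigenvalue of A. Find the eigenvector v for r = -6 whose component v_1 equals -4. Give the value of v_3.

A + 6I = [[-9, -18, 0], [6, 12, 0], [-10, -16, 2]].
Solving (A + 6I)v = 0 gives the eigenspace spanned by (-4, 2, -4).
With v_1 = -4, v = (-4, 2, -4), so v_3 = -4.

-4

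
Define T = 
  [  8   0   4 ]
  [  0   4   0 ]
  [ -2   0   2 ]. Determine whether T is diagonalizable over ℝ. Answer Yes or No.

Characteristic polynomial: p(r) = r^3 - 14r^2 + 64r - 96 = (r - 6)(r - 4)^2.
r = 4 has algebraic multiplicity 2; rank(T − 4I) = 1, so geometric multiplicity = 2.
Every eigenvalue has geometric = algebraic multiplicity, so T is diagonalizable.

Yes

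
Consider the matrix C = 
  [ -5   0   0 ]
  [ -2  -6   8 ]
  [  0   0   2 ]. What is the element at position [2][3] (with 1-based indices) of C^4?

-1280

Characteristic polynomial: t^3 + 9t^2 + 8t - 60 = (t - 2)(t + 5)(t + 6), so the eigenvalues are -6, -5, 2.
t=-5: eigenvector (1, -2, 0).
t=-6: eigenvector (0, 1, 0).
t=2: eigenvector (0, 1, 1).
P = [[1, 0, 0], [-2, 1, 1], [0, 0, 1]], D = diag(-5, -6, 2), P⁻¹ = [[1, 0, 0], [2, 1, -1], [0, 0, 1]].
C⁴ = P·diag(625, 1296, 16)·P⁻¹ = [[625, 0, 0], [1342, 1296, -1280], [0, 0, 16]].
The requested entry is -1280.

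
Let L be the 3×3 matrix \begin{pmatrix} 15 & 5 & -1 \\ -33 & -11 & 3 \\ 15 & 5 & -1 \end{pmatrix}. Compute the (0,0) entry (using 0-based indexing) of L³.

195

Characteristic polynomial: s^3 - 3s^2 - 4s = s(s - 4)(s + 1), so the eigenvalues are -1, 0, 4.
s=0: eigenvector (1, -3, 0).
s=4: eigenvector (1, -2, 1).
s=-1: eigenvector (1, -3, 1).
P = [[1, 1, 1], [-3, -2, -3], [0, 1, 1]], D = diag(0, 4, -1), P⁻¹ = [[1, 0, -1], [3, 1, 0], [-3, -1, 1]].
L³ = P·diag(0, 64, -1)·P⁻¹ = [[195, 65, -1], [-393, -131, 3], [195, 65, -1]].
The requested entry is 195.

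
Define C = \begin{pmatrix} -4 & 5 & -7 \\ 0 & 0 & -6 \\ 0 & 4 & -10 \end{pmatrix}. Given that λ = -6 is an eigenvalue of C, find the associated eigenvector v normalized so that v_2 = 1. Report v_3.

1

C + 6I = [[2, 5, -7], [0, 6, -6], [0, 4, -4]].
Solving (C + 6I)v = 0 gives the eigenspace spanned by (1, 1, 1).
With v_2 = 1, v = (1, 1, 1), so v_3 = 1.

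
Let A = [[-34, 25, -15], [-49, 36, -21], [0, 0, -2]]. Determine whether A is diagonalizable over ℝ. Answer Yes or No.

Characteristic polynomial: p(r) = r^3 - 3r + 2 = (r - 1)^2(r + 2).
r = 1 has algebraic multiplicity 2; rank(A − 1I) = 2, so geometric multiplicity = 1.
Geometric multiplicity < algebraic multiplicity, so A is not diagonalizable.

No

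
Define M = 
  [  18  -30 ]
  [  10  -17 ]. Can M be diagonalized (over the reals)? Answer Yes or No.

Characteristic polynomial: p(λ) = λ^2 - λ - 6 = (λ - 3)(λ + 2).
All 2 eigenvalues are distinct, so M is diagonalizable.

Yes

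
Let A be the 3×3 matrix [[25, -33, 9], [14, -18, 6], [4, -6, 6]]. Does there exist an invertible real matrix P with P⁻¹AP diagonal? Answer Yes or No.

Yes

Characteristic polynomial: p(μ) = μ^3 - 13μ^2 + 54μ - 72 = (μ - 6)(μ - 4)(μ - 3).
All 3 eigenvalues are distinct, so A is diagonalizable.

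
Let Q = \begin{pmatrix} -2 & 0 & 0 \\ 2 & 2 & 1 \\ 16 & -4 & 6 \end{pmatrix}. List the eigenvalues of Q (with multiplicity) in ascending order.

Characteristic polynomial: p(t) = t^3 - 6t^2 + 32 = (t - 4)^2(t + 2).
Roots (with multiplicity): -2, 4, 4.

-2, 4, 4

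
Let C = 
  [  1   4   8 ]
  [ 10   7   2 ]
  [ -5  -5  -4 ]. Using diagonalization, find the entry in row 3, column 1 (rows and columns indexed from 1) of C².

-35

Characteristic polynomial: t^3 - 4t^2 - 15t + 18 = (t - 6)(t - 1)(t + 3), so the eigenvalues are -3, 1, 6.
t=6: eigenvector (0, -2, 1).
t=-3: eigenvector (-1, 1, 0).
t=1: eigenvector (1, -2, 1).
P = [[0, -1, 1], [-2, 1, -2], [1, 0, 1]], D = diag(6, -3, 1), P⁻¹ = [[-1, -1, -1], [0, 1, 2], [1, 1, 2]].
C² = P·diag(36, 9, 1)·P⁻¹ = [[1, -8, -16], [70, 79, 86], [-35, -35, -34]].
The requested entry is -35.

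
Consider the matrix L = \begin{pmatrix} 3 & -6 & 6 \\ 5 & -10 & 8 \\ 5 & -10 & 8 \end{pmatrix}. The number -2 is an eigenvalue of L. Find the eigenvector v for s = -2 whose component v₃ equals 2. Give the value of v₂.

L + 2I = [[5, -6, 6], [5, -8, 8], [5, -10, 10]].
Solving (L + 2I)v = 0 gives the eigenspace spanned by (0, 2, 2).
With v₃ = 2, v = (0, 2, 2), so v₂ = 2.

2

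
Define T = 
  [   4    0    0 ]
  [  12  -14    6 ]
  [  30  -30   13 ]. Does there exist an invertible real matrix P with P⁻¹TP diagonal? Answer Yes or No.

Yes

Characteristic polynomial: p(μ) = μ^3 - 3μ^2 - 6μ + 8 = (μ - 4)(μ - 1)(μ + 2).
All 3 eigenvalues are distinct, so T is diagonalizable.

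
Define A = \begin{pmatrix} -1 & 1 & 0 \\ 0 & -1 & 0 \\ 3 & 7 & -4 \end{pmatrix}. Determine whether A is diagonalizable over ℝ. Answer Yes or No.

No

Characteristic polynomial: p(s) = s^3 + 6s^2 + 9s + 4 = (s + 1)^2(s + 4).
s = -1 has algebraic multiplicity 2; rank(A + 1I) = 2, so geometric multiplicity = 1.
Geometric multiplicity < algebraic multiplicity, so A is not diagonalizable.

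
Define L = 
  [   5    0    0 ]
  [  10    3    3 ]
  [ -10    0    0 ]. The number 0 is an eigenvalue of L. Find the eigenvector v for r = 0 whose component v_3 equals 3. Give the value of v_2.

L = [[5, 0, 0], [10, 3, 3], [-10, 0, 0]].
Solving (L)v = 0 gives the eigenspace spanned by (0, -3, 3).
With v_3 = 3, v = (0, -3, 3), so v_2 = -3.

-3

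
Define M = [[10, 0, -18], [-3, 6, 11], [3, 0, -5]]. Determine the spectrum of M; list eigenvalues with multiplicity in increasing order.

Characteristic polynomial: p(s) = s^3 - 11s^2 + 34s - 24 = (s - 6)(s - 4)(s - 1).
Roots (with multiplicity): 1, 4, 6.

1, 4, 6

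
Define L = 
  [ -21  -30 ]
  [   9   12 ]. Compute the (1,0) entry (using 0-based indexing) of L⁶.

Characteristic polynomial: μ^2 + 9μ + 18 = (μ + 3)(μ + 6), so the eigenvalues are -6, -3.
μ=-3: eigenvector (-5, 3).
μ=-6: eigenvector (-2, 1).
P = [[-5, -2], [3, 1]], D = diag(-3, -6), P⁻¹ = [[1, 2], [-3, -5]].
L⁶ = P·diag(729, 46656)·P⁻¹ = [[276291, 459270], [-137781, -228906]].
The requested entry is -137781.

-137781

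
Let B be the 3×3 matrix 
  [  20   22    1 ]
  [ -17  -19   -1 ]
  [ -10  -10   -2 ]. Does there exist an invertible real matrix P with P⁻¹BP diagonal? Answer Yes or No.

Characteristic polynomial: p(μ) = μ^3 + μ^2 - 8μ - 12 = (μ - 3)(μ + 2)^2.
μ = -2 has algebraic multiplicity 2; rank(B + 2I) = 2, so geometric multiplicity = 1.
Geometric multiplicity < algebraic multiplicity, so B is not diagonalizable.

No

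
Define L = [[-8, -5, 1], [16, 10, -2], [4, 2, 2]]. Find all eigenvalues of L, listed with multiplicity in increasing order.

0, 2, 2

Characteristic polynomial: p(r) = r^3 - 4r^2 + 4r = r(r - 2)^2.
Roots (with multiplicity): 0, 2, 2.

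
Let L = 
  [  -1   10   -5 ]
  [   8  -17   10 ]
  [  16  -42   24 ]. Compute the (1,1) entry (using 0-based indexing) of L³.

-233

Characteristic polynomial: λ^3 - 6λ^2 + 5λ + 12 = (λ - 4)(λ - 3)(λ + 1), so the eigenvalues are -1, 3, 4.
λ=-1: eigenvector (1, -2, -4).
λ=3: eigenvector (0, 1, 2).
λ=4: eigenvector (-1, 2, 5).
P = [[1, 0, -1], [-2, 1, 2], [-4, 2, 5]], D = diag(-1, 3, 4), P⁻¹ = [[1, -2, 1], [2, 1, 0], [0, -2, 1]].
L³ = P·diag(-1, 27, 64)·P⁻¹ = [[-1, 130, -65], [56, -233, 130], [112, -594, 324]].
The requested entry is -233.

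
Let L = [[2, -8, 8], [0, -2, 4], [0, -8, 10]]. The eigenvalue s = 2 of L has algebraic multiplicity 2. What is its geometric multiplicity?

2

L − 2I = [[0, -8, 8], [0, -4, 4], [0, -8, 8]].
This matrix has rank 1, so its null space has dimension 3 − 1 = 2.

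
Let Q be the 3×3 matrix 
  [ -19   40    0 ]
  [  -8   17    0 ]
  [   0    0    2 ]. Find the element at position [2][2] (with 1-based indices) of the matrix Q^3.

113

Characteristic polynomial: μ^3 - 7μ + 6 = (μ - 2)(μ - 1)(μ + 3), so the eigenvalues are -3, 1, 2.
μ=-3: eigenvector (5, 2, 0).
μ=1: eigenvector (2, 1, 0).
μ=2: eigenvector (0, 0, 1).
P = [[5, 2, 0], [2, 1, 0], [0, 0, 1]], D = diag(-3, 1, 2), P⁻¹ = [[1, -2, 0], [-2, 5, 0], [0, 0, 1]].
Q³ = P·diag(-27, 1, 8)·P⁻¹ = [[-139, 280, 0], [-56, 113, 0], [0, 0, 8]].
The requested entry is 113.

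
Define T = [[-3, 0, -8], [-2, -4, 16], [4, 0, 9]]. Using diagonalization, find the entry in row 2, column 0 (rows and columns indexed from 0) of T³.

Characteristic polynomial: λ^3 - 2λ^2 - 19λ + 20 = (λ - 5)(λ - 1)(λ + 4), so the eigenvalues are -4, 1, 5.
λ=1: eigenvector (2, -4, -1).
λ=-4: eigenvector (0, 1, 0).
λ=5: eigenvector (-1, 2, 1).
P = [[2, 0, -1], [-4, 1, 2], [-1, 0, 1]], D = diag(1, -4, 5), P⁻¹ = [[1, 0, 1], [2, 1, 0], [1, 0, 2]].
T³ = P·diag(1, -64, 125)·P⁻¹ = [[-123, 0, -248], [118, -64, 496], [124, 0, 249]].
The requested entry is 124.

124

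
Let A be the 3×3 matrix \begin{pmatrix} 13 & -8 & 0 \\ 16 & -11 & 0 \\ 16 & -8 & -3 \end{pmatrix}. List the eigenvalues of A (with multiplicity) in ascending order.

-3, -3, 5

Characteristic polynomial: p(r) = r^3 + r^2 - 21r - 45 = (r - 5)(r + 3)^2.
Roots (with multiplicity): -3, -3, 5.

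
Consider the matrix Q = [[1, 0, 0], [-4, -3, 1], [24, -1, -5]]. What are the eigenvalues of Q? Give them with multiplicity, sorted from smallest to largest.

Characteristic polynomial: p(μ) = μ^3 + 7μ^2 + 8μ - 16 = (μ - 1)(μ + 4)^2.
Roots (with multiplicity): -4, -4, 1.

-4, -4, 1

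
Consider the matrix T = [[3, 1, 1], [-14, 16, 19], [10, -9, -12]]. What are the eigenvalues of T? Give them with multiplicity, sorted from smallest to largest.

-3, 5, 5

Characteristic polynomial: p(λ) = λ^3 - 7λ^2 - 5λ + 75 = (λ - 5)^2(λ + 3).
Roots (with multiplicity): -3, 5, 5.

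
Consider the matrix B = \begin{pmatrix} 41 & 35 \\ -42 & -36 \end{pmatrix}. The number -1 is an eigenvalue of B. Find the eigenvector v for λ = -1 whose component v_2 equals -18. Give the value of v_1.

B + 1I = [[42, 35], [-42, -35]].
Solving (B + 1I)v = 0 gives the eigenspace spanned by (15, -18).
With v_2 = -18, v = (15, -18), so v_1 = 15.

15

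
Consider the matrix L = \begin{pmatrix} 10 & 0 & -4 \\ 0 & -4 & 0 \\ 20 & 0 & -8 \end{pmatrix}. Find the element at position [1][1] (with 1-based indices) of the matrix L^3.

Characteristic polynomial: μ^3 + 2μ^2 - 8μ = μ(μ - 2)(μ + 4), so the eigenvalues are -4, 0, 2.
μ=2: eigenvector (1, 0, 2).
μ=0: eigenvector (2, 0, 5).
μ=-4: eigenvector (0, 1, 0).
P = [[1, 2, 0], [0, 0, 1], [2, 5, 0]], D = diag(2, 0, -4), P⁻¹ = [[5, 0, -2], [-2, 0, 1], [0, 1, 0]].
L³ = P·diag(8, 0, -64)·P⁻¹ = [[40, 0, -16], [0, -64, 0], [80, 0, -32]].
The requested entry is 40.

40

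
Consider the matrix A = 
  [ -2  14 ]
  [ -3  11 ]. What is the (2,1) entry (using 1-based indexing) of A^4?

Characteristic polynomial: μ^2 - 9μ + 20 = (μ - 5)(μ - 4), so the eigenvalues are 4, 5.
μ=4: eigenvector (7, 3).
μ=5: eigenvector (2, 1).
P = [[7, 2], [3, 1]], D = diag(4, 5), P⁻¹ = [[1, -2], [-3, 7]].
A⁴ = P·diag(256, 625)·P⁻¹ = [[-1958, 5166], [-1107, 2839]].
The requested entry is -1107.

-1107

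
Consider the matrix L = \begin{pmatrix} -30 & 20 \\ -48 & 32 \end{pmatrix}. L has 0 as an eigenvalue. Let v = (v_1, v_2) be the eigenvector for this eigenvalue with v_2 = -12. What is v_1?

L = [[-30, 20], [-48, 32]].
Solving (L)v = 0 gives the eigenspace spanned by (-8, -12).
With v_2 = -12, v = (-8, -12), so v_1 = -8.

-8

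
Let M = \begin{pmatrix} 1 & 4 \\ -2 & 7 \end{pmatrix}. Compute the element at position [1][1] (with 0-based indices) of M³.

223

Characteristic polynomial: r^2 - 8r + 15 = (r - 5)(r - 3), so the eigenvalues are 3, 5.
r=5: eigenvector (1, 1).
r=3: eigenvector (-2, -1).
P = [[1, -2], [1, -1]], D = diag(5, 3), P⁻¹ = [[-1, 2], [-1, 1]].
M³ = P·diag(125, 27)·P⁻¹ = [[-71, 196], [-98, 223]].
The requested entry is 223.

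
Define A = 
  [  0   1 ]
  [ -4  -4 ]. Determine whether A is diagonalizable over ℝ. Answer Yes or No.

No

Characteristic polynomial: p(μ) = μ^2 + 4μ + 4 = (μ + 2)^2.
μ = -2 has algebraic multiplicity 2; rank(A + 2I) = 1, so geometric multiplicity = 1.
Geometric multiplicity < algebraic multiplicity, so A is not diagonalizable.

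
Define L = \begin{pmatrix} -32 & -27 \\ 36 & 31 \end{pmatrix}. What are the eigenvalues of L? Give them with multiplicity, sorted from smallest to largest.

-5, 4

Characteristic polynomial: p(μ) = μ^2 + μ - 20 = (μ - 4)(μ + 5).
Roots (with multiplicity): -5, 4.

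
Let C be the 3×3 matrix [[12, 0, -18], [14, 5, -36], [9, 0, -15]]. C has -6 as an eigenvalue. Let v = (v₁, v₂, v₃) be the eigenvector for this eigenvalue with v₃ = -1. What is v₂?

C + 6I = [[18, 0, -18], [14, 11, -36], [9, 0, -9]].
Solving (C + 6I)v = 0 gives the eigenspace spanned by (-1, -2, -1).
With v₃ = -1, v = (-1, -2, -1), so v₂ = -2.

-2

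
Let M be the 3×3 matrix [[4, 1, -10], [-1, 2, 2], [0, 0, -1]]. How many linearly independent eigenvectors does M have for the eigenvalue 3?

M − 3I = [[1, 1, -10], [-1, -1, 2], [0, 0, -4]].
This matrix has rank 2, so its null space has dimension 3 − 2 = 1.

1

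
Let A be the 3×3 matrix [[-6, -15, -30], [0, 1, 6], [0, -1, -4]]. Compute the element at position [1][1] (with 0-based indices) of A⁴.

-29

Characteristic polynomial: r^3 + 9r^2 + 20r + 12 = (r + 1)(r + 2)(r + 6), so the eigenvalues are -6, -2, -1.
r=-6: eigenvector (1, 0, 0).
r=-1: eigenvector (-3, 3, -1).
r=-2: eigenvector (0, -2, 1).
P = [[1, -3, 0], [0, 3, -2], [0, -1, 1]], D = diag(-6, -1, -2), P⁻¹ = [[1, 3, 6], [0, 1, 2], [0, 1, 3]].
A⁴ = P·diag(1296, 1, 16)·P⁻¹ = [[1296, 3885, 7770], [0, -29, -90], [0, 15, 46]].
The requested entry is -29.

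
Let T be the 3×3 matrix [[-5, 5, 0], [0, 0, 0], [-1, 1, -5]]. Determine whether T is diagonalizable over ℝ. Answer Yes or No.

No

Characteristic polynomial: p(μ) = μ^3 + 10μ^2 + 25μ = μ(μ + 5)^2.
μ = -5 has algebraic multiplicity 2; rank(T + 5I) = 2, so geometric multiplicity = 1.
Geometric multiplicity < algebraic multiplicity, so T is not diagonalizable.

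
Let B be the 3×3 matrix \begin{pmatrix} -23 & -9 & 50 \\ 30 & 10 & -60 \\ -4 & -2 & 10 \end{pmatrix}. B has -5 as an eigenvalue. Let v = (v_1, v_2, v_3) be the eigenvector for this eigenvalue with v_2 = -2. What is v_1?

B + 5I = [[-18, -9, 50], [30, 15, -60], [-4, -2, 15]].
Solving (B + 5I)v = 0 gives the eigenspace spanned by (1, -2, 0).
With v_2 = -2, v = (1, -2, 0), so v_1 = 1.

1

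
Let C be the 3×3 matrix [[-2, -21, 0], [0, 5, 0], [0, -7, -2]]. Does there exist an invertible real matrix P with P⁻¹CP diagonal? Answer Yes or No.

Characteristic polynomial: p(s) = s^3 - s^2 - 16s - 20 = (s - 5)(s + 2)^2.
s = -2 has algebraic multiplicity 2; rank(C + 2I) = 1, so geometric multiplicity = 2.
Every eigenvalue has geometric = algebraic multiplicity, so C is diagonalizable.

Yes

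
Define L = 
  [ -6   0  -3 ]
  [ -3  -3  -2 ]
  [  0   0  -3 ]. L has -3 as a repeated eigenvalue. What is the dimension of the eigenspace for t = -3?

1

L + 3I = [[-3, 0, -3], [-3, 0, -2], [0, 0, 0]].
This matrix has rank 2, so its null space has dimension 3 − 2 = 1.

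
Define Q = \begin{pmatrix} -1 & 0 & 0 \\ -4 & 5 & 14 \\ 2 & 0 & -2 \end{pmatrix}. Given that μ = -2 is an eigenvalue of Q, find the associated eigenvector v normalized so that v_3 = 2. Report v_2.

Q + 2I = [[1, 0, 0], [-4, 7, 14], [2, 0, 0]].
Solving (Q + 2I)v = 0 gives the eigenspace spanned by (0, -4, 2).
With v_3 = 2, v = (0, -4, 2), so v_2 = -4.

-4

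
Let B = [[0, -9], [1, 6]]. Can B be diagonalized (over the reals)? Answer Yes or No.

Characteristic polynomial: p(s) = s^2 - 6s + 9 = (s - 3)^2.
s = 3 has algebraic multiplicity 2; rank(B − 3I) = 1, so geometric multiplicity = 1.
Geometric multiplicity < algebraic multiplicity, so B is not diagonalizable.

No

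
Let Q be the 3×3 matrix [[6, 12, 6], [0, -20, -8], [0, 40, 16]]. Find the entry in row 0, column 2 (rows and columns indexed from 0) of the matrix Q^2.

Characteristic polynomial: t^3 - 2t^2 - 24t = t(t - 6)(t + 4), so the eigenvalues are -4, 0, 6.
t=6: eigenvector (1, 0, 0).
t=0: eigenvector (-1, -2, 5).
t=-4: eigenvector (0, 1, -2).
P = [[1, -1, 0], [0, -2, 1], [0, 5, -2]], D = diag(6, 0, -4), P⁻¹ = [[1, 2, 1], [0, 2, 1], [0, 5, 2]].
Q² = P·diag(36, 0, 16)·P⁻¹ = [[36, 72, 36], [0, 80, 32], [0, -160, -64]].
The requested entry is 36.

36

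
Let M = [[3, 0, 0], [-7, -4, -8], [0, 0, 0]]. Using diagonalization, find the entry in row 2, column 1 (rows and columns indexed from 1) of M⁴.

175

Characteristic polynomial: s^3 + s^2 - 12s = s(s - 3)(s + 4), so the eigenvalues are -4, 0, 3.
s=3: eigenvector (1, -1, 0).
s=-4: eigenvector (0, 1, 0).
s=0: eigenvector (0, -2, 1).
P = [[1, 0, 0], [-1, 1, -2], [0, 0, 1]], D = diag(3, -4, 0), P⁻¹ = [[1, 0, 0], [1, 1, 2], [0, 0, 1]].
M⁴ = P·diag(81, 256, 0)·P⁻¹ = [[81, 0, 0], [175, 256, 512], [0, 0, 0]].
The requested entry is 175.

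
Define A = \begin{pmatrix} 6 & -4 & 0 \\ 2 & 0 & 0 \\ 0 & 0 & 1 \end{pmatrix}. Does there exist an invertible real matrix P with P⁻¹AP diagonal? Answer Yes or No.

Characteristic polynomial: p(μ) = μ^3 - 7μ^2 + 14μ - 8 = (μ - 4)(μ - 2)(μ - 1).
All 3 eigenvalues are distinct, so A is diagonalizable.

Yes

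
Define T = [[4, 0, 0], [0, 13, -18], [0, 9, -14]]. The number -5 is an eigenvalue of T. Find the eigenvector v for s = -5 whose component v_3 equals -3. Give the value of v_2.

-3

T + 5I = [[9, 0, 0], [0, 18, -18], [0, 9, -9]].
Solving (T + 5I)v = 0 gives the eigenspace spanned by (0, -3, -3).
With v_3 = -3, v = (0, -3, -3), so v_2 = -3.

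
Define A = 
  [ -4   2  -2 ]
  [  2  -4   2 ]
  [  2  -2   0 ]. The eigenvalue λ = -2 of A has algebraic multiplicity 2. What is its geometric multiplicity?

A + 2I = [[-2, 2, -2], [2, -2, 2], [2, -2, 2]].
This matrix has rank 1, so its null space has dimension 3 − 1 = 2.

2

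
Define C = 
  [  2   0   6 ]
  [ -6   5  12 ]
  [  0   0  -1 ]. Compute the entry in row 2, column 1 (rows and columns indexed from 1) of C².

-42

Characteristic polynomial: r^3 - 6r^2 + 3r + 10 = (r - 5)(r - 2)(r + 1), so the eigenvalues are -1, 2, 5.
r=2: eigenvector (1, 2, 0).
r=5: eigenvector (0, 1, 0).
r=-1: eigenvector (-2, -4, 1).
P = [[1, 0, -2], [2, 1, -4], [0, 0, 1]], D = diag(2, 5, -1), P⁻¹ = [[1, 0, 2], [-2, 1, 0], [0, 0, 1]].
C² = P·diag(4, 25, 1)·P⁻¹ = [[4, 0, 6], [-42, 25, 12], [0, 0, 1]].
The requested entry is -42.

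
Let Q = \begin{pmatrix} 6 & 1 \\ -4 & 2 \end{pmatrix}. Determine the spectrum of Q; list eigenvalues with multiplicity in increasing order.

Characteristic polynomial: p(s) = s^2 - 8s + 16 = (s - 4)^2.
Roots (with multiplicity): 4, 4.

4, 4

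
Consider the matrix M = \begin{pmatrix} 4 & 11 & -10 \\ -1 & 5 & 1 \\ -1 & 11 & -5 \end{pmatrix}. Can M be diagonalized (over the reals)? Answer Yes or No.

No

Characteristic polynomial: p(λ) = λ^3 - 4λ^2 - 35λ + 150 = (λ - 5)^2(λ + 6).
λ = 5 has algebraic multiplicity 2; rank(M − 5I) = 2, so geometric multiplicity = 1.
Geometric multiplicity < algebraic multiplicity, so M is not diagonalizable.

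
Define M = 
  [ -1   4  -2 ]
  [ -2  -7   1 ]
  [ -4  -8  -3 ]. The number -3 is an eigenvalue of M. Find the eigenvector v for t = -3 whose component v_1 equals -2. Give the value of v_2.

M + 3I = [[2, 4, -2], [-2, -4, 1], [-4, -8, 0]].
Solving (M + 3I)v = 0 gives the eigenspace spanned by (-2, 1, 0).
With v_1 = -2, v = (-2, 1, 0), so v_2 = 1.

1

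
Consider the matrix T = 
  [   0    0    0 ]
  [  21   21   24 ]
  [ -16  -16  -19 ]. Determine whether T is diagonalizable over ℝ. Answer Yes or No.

Characteristic polynomial: p(μ) = μ^3 - 2μ^2 - 15μ = μ(μ - 5)(μ + 3).
All 3 eigenvalues are distinct, so T is diagonalizable.

Yes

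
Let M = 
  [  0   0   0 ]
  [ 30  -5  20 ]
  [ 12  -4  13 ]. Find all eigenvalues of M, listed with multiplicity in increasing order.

Characteristic polynomial: p(t) = t^3 - 8t^2 + 15t = t(t - 5)(t - 3).
Roots (with multiplicity): 0, 3, 5.

0, 3, 5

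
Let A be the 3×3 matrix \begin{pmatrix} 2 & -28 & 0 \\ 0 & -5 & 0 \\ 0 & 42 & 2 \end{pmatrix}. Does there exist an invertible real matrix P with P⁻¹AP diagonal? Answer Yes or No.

Characteristic polynomial: p(λ) = λ^3 + λ^2 - 16λ + 20 = (λ - 2)^2(λ + 5).
λ = 2 has algebraic multiplicity 2; rank(A − 2I) = 1, so geometric multiplicity = 2.
Every eigenvalue has geometric = algebraic multiplicity, so A is diagonalizable.

Yes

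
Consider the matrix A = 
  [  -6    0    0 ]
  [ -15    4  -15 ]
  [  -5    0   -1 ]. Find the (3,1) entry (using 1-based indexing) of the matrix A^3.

Characteristic polynomial: r^3 + 3r^2 - 22r - 24 = (r - 4)(r + 1)(r + 6), so the eigenvalues are -6, -1, 4.
r=-6: eigenvector (1, 3, 1).
r=4: eigenvector (0, 1, 0).
r=-1: eigenvector (0, 3, 1).
P = [[1, 0, 0], [3, 1, 3], [1, 0, 1]], D = diag(-6, 4, -1), P⁻¹ = [[1, 0, 0], [0, 1, -3], [-1, 0, 1]].
A³ = P·diag(-216, 64, -1)·P⁻¹ = [[-216, 0, 0], [-645, 64, -195], [-215, 0, -1]].
The requested entry is -215.

-215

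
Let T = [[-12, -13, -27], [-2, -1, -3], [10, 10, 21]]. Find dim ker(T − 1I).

1

T − 1I = [[-13, -13, -27], [-2, -2, -3], [10, 10, 20]].
This matrix has rank 2, so its null space has dimension 3 − 2 = 1.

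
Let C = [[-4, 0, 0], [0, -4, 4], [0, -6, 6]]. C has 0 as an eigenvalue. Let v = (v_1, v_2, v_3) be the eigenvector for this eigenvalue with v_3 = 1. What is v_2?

1

C = [[-4, 0, 0], [0, -4, 4], [0, -6, 6]].
Solving (C)v = 0 gives the eigenspace spanned by (0, 1, 1).
With v_3 = 1, v = (0, 1, 1), so v_2 = 1.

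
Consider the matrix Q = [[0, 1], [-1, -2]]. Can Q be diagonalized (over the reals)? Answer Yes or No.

No

Characteristic polynomial: p(s) = s^2 + 2s + 1 = (s + 1)^2.
s = -1 has algebraic multiplicity 2; rank(Q + 1I) = 1, so geometric multiplicity = 1.
Geometric multiplicity < algebraic multiplicity, so Q is not diagonalizable.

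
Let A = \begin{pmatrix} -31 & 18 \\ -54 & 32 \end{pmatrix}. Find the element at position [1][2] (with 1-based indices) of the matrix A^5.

Characteristic polynomial: r^2 - r - 20 = (r - 5)(r + 4), so the eigenvalues are -4, 5.
r=5: eigenvector (1, 2).
r=-4: eigenvector (-2, -3).
P = [[1, -2], [2, -3]], D = diag(5, -4), P⁻¹ = [[-3, 2], [-2, 1]].
A⁵ = P·diag(3125, -1024)·P⁻¹ = [[-13471, 8298], [-24894, 15572]].
The requested entry is 8298.

8298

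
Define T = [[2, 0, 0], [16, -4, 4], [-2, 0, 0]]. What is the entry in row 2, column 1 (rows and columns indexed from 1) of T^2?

-40

Characteristic polynomial: r^3 + 2r^2 - 8r = r(r - 2)(r + 4), so the eigenvalues are -4, 0, 2.
r=2: eigenvector (1, 2, -1).
r=0: eigenvector (0, 1, 1).
r=-4: eigenvector (0, 1, 0).
P = [[1, 0, 0], [2, 1, 1], [-1, 1, 0]], D = diag(2, 0, -4), P⁻¹ = [[1, 0, 0], [1, 0, 1], [-3, 1, -1]].
T² = P·diag(4, 0, 16)·P⁻¹ = [[4, 0, 0], [-40, 16, -16], [-4, 0, 0]].
The requested entry is -40.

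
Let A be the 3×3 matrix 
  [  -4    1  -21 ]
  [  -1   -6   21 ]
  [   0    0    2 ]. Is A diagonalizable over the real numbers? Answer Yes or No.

No

Characteristic polynomial: p(t) = t^3 + 8t^2 + 5t - 50 = (t - 2)(t + 5)^2.
t = -5 has algebraic multiplicity 2; rank(A + 5I) = 2, so geometric multiplicity = 1.
Geometric multiplicity < algebraic multiplicity, so A is not diagonalizable.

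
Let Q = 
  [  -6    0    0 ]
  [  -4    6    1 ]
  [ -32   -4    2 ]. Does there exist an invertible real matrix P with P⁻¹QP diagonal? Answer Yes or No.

Characteristic polynomial: p(μ) = μ^3 - 2μ^2 - 32μ + 96 = (μ - 4)^2(μ + 6).
μ = 4 has algebraic multiplicity 2; rank(Q − 4I) = 2, so geometric multiplicity = 1.
Geometric multiplicity < algebraic multiplicity, so Q is not diagonalizable.

No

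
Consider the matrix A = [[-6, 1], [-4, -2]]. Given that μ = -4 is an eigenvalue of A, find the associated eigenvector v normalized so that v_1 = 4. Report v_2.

A + 4I = [[-2, 1], [-4, 2]].
Solving (A + 4I)v = 0 gives the eigenspace spanned by (4, 8).
With v_1 = 4, v = (4, 8), so v_2 = 8.

8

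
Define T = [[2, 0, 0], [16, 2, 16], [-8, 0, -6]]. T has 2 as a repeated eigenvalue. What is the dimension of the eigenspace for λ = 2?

2

T − 2I = [[0, 0, 0], [16, 0, 16], [-8, 0, -8]].
This matrix has rank 1, so its null space has dimension 3 − 1 = 2.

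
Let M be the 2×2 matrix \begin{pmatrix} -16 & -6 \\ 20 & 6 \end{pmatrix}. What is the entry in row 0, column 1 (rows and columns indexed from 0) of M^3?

Characteristic polynomial: r^2 + 10r + 24 = (r + 4)(r + 6), so the eigenvalues are -6, -4.
r=-6: eigenvector (3, -5).
r=-4: eigenvector (1, -2).
P = [[3, 1], [-5, -2]], D = diag(-6, -4), P⁻¹ = [[2, 1], [-5, -3]].
M³ = P·diag(-216, -64)·P⁻¹ = [[-976, -456], [1520, 696]].
The requested entry is -456.

-456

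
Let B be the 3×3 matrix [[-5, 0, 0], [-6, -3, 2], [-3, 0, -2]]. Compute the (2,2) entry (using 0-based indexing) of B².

Characteristic polynomial: t^3 + 10t^2 + 31t + 30 = (t + 2)(t + 3)(t + 5), so the eigenvalues are -5, -3, -2.
t=-2: eigenvector (0, 2, 1).
t=-3: eigenvector (0, 1, 0).
t=-5: eigenvector (1, 2, 1).
P = [[0, 0, 1], [2, 1, 2], [1, 0, 1]], D = diag(-2, -3, -5), P⁻¹ = [[-1, 0, 1], [0, 1, -2], [1, 0, 0]].
B² = P·diag(4, 9, 25)·P⁻¹ = [[25, 0, 0], [42, 9, -10], [21, 0, 4]].
The requested entry is 4.

4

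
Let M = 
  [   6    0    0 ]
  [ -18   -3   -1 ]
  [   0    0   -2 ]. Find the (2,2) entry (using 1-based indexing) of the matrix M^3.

-27

Characteristic polynomial: t^3 - t^2 - 24t - 36 = (t - 6)(t + 2)(t + 3), so the eigenvalues are -3, -2, 6.
t=6: eigenvector (1, -2, 0).
t=-3: eigenvector (0, 1, 0).
t=-2: eigenvector (0, -1, 1).
P = [[1, 0, 0], [-2, 1, -1], [0, 0, 1]], D = diag(6, -3, -2), P⁻¹ = [[1, 0, 0], [2, 1, 1], [0, 0, 1]].
M³ = P·diag(216, -27, -8)·P⁻¹ = [[216, 0, 0], [-486, -27, -19], [0, 0, -8]].
The requested entry is -27.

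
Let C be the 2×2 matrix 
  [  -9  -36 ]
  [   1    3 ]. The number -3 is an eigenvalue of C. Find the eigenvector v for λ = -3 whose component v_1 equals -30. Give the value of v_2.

5

C + 3I = [[-6, -36], [1, 6]].
Solving (C + 3I)v = 0 gives the eigenspace spanned by (-30, 5).
With v_1 = -30, v = (-30, 5), so v_2 = 5.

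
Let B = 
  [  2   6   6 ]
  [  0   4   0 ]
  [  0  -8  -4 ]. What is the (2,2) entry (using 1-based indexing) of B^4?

256

Characteristic polynomial: t^3 - 2t^2 - 16t + 32 = (t - 4)(t - 2)(t + 4), so the eigenvalues are -4, 2, 4.
t=2: eigenvector (1, 0, 0).
t=4: eigenvector (0, 1, -1).
t=-4: eigenvector (-1, 0, 1).
P = [[1, 0, -1], [0, 1, 0], [0, -1, 1]], D = diag(2, 4, -4), P⁻¹ = [[1, 1, 1], [0, 1, 0], [0, 1, 1]].
B⁴ = P·diag(16, 256, 256)·P⁻¹ = [[16, -240, -240], [0, 256, 0], [0, 0, 256]].
The requested entry is 256.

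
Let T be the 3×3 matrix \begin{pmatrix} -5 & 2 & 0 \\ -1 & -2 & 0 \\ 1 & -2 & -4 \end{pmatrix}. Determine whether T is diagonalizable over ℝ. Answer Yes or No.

Yes

Characteristic polynomial: p(s) = s^3 + 11s^2 + 40s + 48 = (s + 3)(s + 4)^2.
s = -4 has algebraic multiplicity 2; rank(T + 4I) = 1, so geometric multiplicity = 2.
Every eigenvalue has geometric = algebraic multiplicity, so T is diagonalizable.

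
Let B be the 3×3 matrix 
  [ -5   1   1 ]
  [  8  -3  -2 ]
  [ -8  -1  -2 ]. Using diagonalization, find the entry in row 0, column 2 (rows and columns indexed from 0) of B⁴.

Characteristic polynomial: λ^3 + 10λ^2 + 29λ + 20 = (λ + 1)(λ + 4)(λ + 5), so the eigenvalues are -5, -4, -1.
λ=-5: eigenvector (1, -2, 2).
λ=-1: eigenvector (0, 1, -1).
λ=-4: eigenvector (1, -2, 3).
P = [[1, 0, 1], [-2, 1, -2], [2, -1, 3]], D = diag(-5, -1, -4), P⁻¹ = [[1, -1, -1], [2, 1, 0], [0, 1, 1]].
B⁴ = P·diag(625, 1, 256)·P⁻¹ = [[625, -369, -369], [-1248, 739, 738], [1248, -483, -482]].
The requested entry is -369.

-369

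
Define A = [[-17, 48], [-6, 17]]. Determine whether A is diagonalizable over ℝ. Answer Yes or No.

Yes

Characteristic polynomial: p(μ) = μ^2 - 1 = (μ - 1)(μ + 1).
All 2 eigenvalues are distinct, so A is diagonalizable.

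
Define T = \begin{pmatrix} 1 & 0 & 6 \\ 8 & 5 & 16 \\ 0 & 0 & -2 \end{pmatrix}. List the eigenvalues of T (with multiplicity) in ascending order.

-2, 1, 5

Characteristic polynomial: p(s) = s^3 - 4s^2 - 7s + 10 = (s - 5)(s - 1)(s + 2).
Roots (with multiplicity): -2, 1, 5.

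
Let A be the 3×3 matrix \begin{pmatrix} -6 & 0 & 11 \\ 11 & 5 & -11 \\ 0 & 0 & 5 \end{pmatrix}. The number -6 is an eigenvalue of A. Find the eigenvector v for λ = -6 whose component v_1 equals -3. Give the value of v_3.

0

A + 6I = [[0, 0, 11], [11, 11, -11], [0, 0, 11]].
Solving (A + 6I)v = 0 gives the eigenspace spanned by (-3, 3, 0).
With v_1 = -3, v = (-3, 3, 0), so v_3 = 0.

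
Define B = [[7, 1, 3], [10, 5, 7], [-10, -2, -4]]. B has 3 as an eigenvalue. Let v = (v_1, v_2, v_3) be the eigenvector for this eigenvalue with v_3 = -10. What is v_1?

B − 3I = [[4, 1, 3], [10, 2, 7], [-10, -2, -7]].
Solving (B − 3I)v = 0 gives the eigenspace spanned by (5, 10, -10).
With v_3 = -10, v = (5, 10, -10), so v_1 = 5.

5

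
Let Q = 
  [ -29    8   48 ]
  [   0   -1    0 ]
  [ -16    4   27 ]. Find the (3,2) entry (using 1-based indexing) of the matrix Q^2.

Characteristic polynomial: r^3 + 3r^2 - 13r - 15 = (r - 3)(r + 1)(r + 5), so the eigenvalues are -5, -1, 3.
r=-1: eigenvector (2, 1, 1).
r=3: eigenvector (-3, 0, -2).
r=-5: eigenvector (2, 0, 1).
P = [[2, -3, 2], [1, 0, 0], [1, -2, 1]], D = diag(-1, 3, -5), P⁻¹ = [[0, 1, 0], [1, 0, -2], [2, -1, -3]].
Q² = P·diag(1, 9, 25)·P⁻¹ = [[73, -48, -96], [0, 1, 0], [32, -24, -39]].
The requested entry is -24.

-24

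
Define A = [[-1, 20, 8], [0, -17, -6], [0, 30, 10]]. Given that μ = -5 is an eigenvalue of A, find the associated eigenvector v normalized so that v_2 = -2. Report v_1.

2

A + 5I = [[4, 20, 8], [0, -12, -6], [0, 30, 15]].
Solving (A + 5I)v = 0 gives the eigenspace spanned by (2, -2, 4).
With v_2 = -2, v = (2, -2, 4), so v_1 = 2.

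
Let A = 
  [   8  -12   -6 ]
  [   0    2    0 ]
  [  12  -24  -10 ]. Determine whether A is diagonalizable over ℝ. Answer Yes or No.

Yes

Characteristic polynomial: p(s) = s^3 - 12s + 16 = (s - 2)^2(s + 4).
s = 2 has algebraic multiplicity 2; rank(A − 2I) = 1, so geometric multiplicity = 2.
Every eigenvalue has geometric = algebraic multiplicity, so A is diagonalizable.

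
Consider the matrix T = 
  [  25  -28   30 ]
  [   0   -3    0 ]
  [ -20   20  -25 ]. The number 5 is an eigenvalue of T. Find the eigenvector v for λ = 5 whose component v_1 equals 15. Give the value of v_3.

T − 5I = [[20, -28, 30], [0, -8, 0], [-20, 20, -30]].
Solving (T − 5I)v = 0 gives the eigenspace spanned by (15, 0, -10).
With v_1 = 15, v = (15, 0, -10), so v_3 = -10.

-10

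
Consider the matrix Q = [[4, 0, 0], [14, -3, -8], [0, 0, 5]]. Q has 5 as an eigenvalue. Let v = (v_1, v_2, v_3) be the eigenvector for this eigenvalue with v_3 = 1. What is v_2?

Q − 5I = [[-1, 0, 0], [14, -8, -8], [0, 0, 0]].
Solving (Q − 5I)v = 0 gives the eigenspace spanned by (0, -1, 1).
With v_3 = 1, v = (0, -1, 1), so v_2 = -1.

-1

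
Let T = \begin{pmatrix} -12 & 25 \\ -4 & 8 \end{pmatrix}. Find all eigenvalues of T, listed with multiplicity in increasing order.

Characteristic polynomial: p(s) = s^2 + 4s + 4 = (s + 2)^2.
Roots (with multiplicity): -2, -2.

-2, -2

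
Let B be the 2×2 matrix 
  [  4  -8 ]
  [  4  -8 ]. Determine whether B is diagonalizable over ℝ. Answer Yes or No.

Characteristic polynomial: p(μ) = μ^2 + 4μ = μ(μ + 4).
All 2 eigenvalues are distinct, so B is diagonalizable.

Yes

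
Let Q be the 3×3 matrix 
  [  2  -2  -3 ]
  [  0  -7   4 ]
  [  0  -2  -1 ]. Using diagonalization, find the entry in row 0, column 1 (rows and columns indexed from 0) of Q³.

-98

Characteristic polynomial: r^3 + 6r^2 - r - 30 = (r - 2)(r + 3)(r + 5), so the eigenvalues are -5, -3, 2.
r=-3: eigenvector (-1, -1, -1).
r=2: eigenvector (1, 0, 0).
r=-5: eigenvector (1, 2, 1).
P = [[-1, 1, 1], [-1, 0, 2], [-1, 0, 1]], D = diag(-3, 2, -5), P⁻¹ = [[0, 1, -2], [1, 0, -1], [0, 1, -1]].
Q³ = P·diag(-27, 8, -125)·P⁻¹ = [[8, -98, 63], [0, -223, 196], [0, -98, 71]].
The requested entry is -98.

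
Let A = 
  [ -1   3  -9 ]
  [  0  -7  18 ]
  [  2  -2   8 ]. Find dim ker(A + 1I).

A + 1I = [[0, 3, -9], [0, -6, 18], [2, -2, 9]].
This matrix has rank 2, so its null space has dimension 3 − 2 = 1.

1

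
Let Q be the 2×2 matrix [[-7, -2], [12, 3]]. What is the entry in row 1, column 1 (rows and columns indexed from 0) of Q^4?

-159

Characteristic polynomial: t^2 + 4t + 3 = (t + 1)(t + 3), so the eigenvalues are -3, -1.
t=-1: eigenvector (-1, 3).
t=-3: eigenvector (1, -2).
P = [[-1, 1], [3, -2]], D = diag(-1, -3), P⁻¹ = [[2, 1], [3, 1]].
Q⁴ = P·diag(1, 81)·P⁻¹ = [[241, 80], [-480, -159]].
The requested entry is -159.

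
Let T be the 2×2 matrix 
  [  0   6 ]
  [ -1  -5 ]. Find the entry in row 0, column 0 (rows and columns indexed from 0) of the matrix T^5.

390

Characteristic polynomial: λ^2 + 5λ + 6 = (λ + 2)(λ + 3), so the eigenvalues are -3, -2.
λ=-3: eigenvector (-2, 1).
λ=-2: eigenvector (3, -1).
P = [[-2, 3], [1, -1]], D = diag(-3, -2), P⁻¹ = [[1, 3], [1, 2]].
T⁵ = P·diag(-243, -32)·P⁻¹ = [[390, 1266], [-211, -665]].
The requested entry is 390.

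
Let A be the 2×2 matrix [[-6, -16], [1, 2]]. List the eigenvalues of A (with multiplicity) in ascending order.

Characteristic polynomial: p(μ) = μ^2 + 4μ + 4 = (μ + 2)^2.
Roots (with multiplicity): -2, -2.

-2, -2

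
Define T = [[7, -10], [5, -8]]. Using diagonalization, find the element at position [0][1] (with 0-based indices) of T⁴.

130

Characteristic polynomial: λ^2 + λ - 6 = (λ - 2)(λ + 3), so the eigenvalues are -3, 2.
λ=-3: eigenvector (1, 1).
λ=2: eigenvector (-2, -1).
P = [[1, -2], [1, -1]], D = diag(-3, 2), P⁻¹ = [[-1, 2], [-1, 1]].
T⁴ = P·diag(81, 16)·P⁻¹ = [[-49, 130], [-65, 146]].
The requested entry is 130.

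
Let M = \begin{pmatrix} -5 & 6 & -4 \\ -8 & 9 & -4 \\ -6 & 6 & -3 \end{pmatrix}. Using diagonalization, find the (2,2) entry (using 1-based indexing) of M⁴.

Characteristic polynomial: λ^3 - λ^2 - 9λ + 9 = (λ - 3)(λ - 1)(λ + 3), so the eigenvalues are -3, 1, 3.
λ=3: eigenvector (-1, -2, -1).
λ=1: eigenvector (1, 1, 0).
λ=-3: eigenvector (1, 1, 1).
P = [[-1, 1, 1], [-2, 1, 1], [-1, 0, 1]], D = diag(3, 1, -3), P⁻¹ = [[1, -1, 0], [1, 0, -1], [1, -1, 1]].
M⁴ = P·diag(81, 1, 81)·P⁻¹ = [[1, 0, 80], [-80, 81, 80], [0, 0, 81]].
The requested entry is 81.

81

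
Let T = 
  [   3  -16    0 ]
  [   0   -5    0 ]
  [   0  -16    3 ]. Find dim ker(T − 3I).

2

T − 3I = [[0, -16, 0], [0, -8, 0], [0, -16, 0]].
This matrix has rank 1, so its null space has dimension 3 − 1 = 2.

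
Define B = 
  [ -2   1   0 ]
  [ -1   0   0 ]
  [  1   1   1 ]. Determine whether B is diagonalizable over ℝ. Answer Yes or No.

Characteristic polynomial: p(s) = s^3 + s^2 - s - 1 = (s - 1)(s + 1)^2.
s = -1 has algebraic multiplicity 2; rank(B + 1I) = 2, so geometric multiplicity = 1.
Geometric multiplicity < algebraic multiplicity, so B is not diagonalizable.

No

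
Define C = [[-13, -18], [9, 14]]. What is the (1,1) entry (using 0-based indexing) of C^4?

Characteristic polynomial: μ^2 - μ - 20 = (μ - 5)(μ + 4), so the eigenvalues are -4, 5.
μ=-4: eigenvector (2, -1).
μ=5: eigenvector (-1, 1).
P = [[2, -1], [-1, 1]], D = diag(-4, 5), P⁻¹ = [[1, 1], [1, 2]].
C⁴ = P·diag(256, 625)·P⁻¹ = [[-113, -738], [369, 994]].
The requested entry is 994.

994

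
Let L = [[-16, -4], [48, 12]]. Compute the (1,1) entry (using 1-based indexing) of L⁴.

Characteristic polynomial: r^2 + 4r = r(r + 4), so the eigenvalues are -4, 0.
r=-4: eigenvector (1, -3).
r=0: eigenvector (-1, 4).
P = [[1, -1], [-3, 4]], D = diag(-4, 0), P⁻¹ = [[4, 1], [3, 1]].
L⁴ = P·diag(256, 0)·P⁻¹ = [[1024, 256], [-3072, -768]].
The requested entry is 1024.

1024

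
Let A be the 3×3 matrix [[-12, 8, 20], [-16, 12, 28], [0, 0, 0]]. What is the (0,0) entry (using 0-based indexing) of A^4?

Characteristic polynomial: λ^3 - 16λ = λ(λ - 4)(λ + 4), so the eigenvalues are -4, 0, 4.
λ=-4: eigenvector (1, 1, 0).
λ=0: eigenvector (1, -1, 1).
λ=4: eigenvector (1, 2, 0).
P = [[1, 1, 1], [1, -1, 2], [0, 1, 0]], D = diag(-4, 0, 4), P⁻¹ = [[2, -1, -3], [0, 0, 1], [-1, 1, 2]].
A⁴ = P·diag(256, 0, 256)·P⁻¹ = [[256, 0, -256], [0, 256, 256], [0, 0, 0]].
The requested entry is 256.

256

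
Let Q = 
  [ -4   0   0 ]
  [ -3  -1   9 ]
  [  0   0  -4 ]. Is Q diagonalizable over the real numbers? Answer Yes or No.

Characteristic polynomial: p(λ) = λ^3 + 9λ^2 + 24λ + 16 = (λ + 1)(λ + 4)^2.
λ = -4 has algebraic multiplicity 2; rank(Q + 4I) = 1, so geometric multiplicity = 2.
Every eigenvalue has geometric = algebraic multiplicity, so Q is diagonalizable.

Yes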